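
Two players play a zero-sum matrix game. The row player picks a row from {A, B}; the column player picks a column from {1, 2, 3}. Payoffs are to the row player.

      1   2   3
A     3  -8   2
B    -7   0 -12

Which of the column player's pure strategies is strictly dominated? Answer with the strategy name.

1

3 holds the row player's payoff strictly below 1 in every row: 2 < 3, -12 < -7.
So 1 is strictly dominated for the column player.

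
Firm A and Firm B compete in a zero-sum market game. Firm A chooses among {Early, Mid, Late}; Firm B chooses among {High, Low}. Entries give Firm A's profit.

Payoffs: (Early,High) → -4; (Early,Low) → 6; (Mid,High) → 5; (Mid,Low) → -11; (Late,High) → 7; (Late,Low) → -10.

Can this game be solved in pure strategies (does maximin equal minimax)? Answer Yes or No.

Row minima: Early → -4, Mid → -11, Late → -10; maximin = -4.
Column maxima: High → 7, Low → 6; minimax = 6.
-4 ≠ 6, so no pure-strategy equilibrium exists.

No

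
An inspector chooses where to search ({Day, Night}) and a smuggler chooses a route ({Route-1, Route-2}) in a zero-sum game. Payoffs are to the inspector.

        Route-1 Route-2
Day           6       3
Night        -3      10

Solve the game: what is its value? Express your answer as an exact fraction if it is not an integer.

69/16

Row minima: Day → 3, Night → -3; maximin = 3.
Column maxima: Route-1 → 6, Route-2 → 10; minimax = 6.
3 ≠ 6, so there is no saddle point; optimal play is mixed.
Let the inspector play Day with probability p. Expected payoff against Route-1: 6p + (-3)(1−p) = 9p − 3; against Route-2: 3p + 10(1−p) = −7p + 10.
Setting these equal: 9p − 3 = −7p + 10 ⇒ 16p = 13 ⇒ p = 13/16, and the value is (9)·(13/16) − 3 = 69/16.
For the smuggler: with q = P(Route-1), equating Day's and Night's payoffs gives 3q + 3 = −13q + 10 ⇒ q = 7/16.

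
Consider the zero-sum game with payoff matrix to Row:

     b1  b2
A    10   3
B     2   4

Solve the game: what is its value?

34/9

Row minima: A → 3, B → 2; maximin = 3.
Column maxima: b1 → 10, b2 → 4; minimax = 4.
3 ≠ 4, so there is no saddle point; optimal play is mixed.
Let Row play A with probability p. Expected payoff against b1: 10p + 2(1−p) = 8p + 2; against b2: 3p + 4(1−p) = −p + 4.
Setting these equal: 8p + 2 = −p + 4 ⇒ 9p = 2 ⇒ p = 2/9, and the value is (8)·(2/9) + 2 = 34/9.
For Column: with q = P(b1), equating A's and B's payoffs gives 7q + 3 = −2q + 4 ⇒ q = 1/9.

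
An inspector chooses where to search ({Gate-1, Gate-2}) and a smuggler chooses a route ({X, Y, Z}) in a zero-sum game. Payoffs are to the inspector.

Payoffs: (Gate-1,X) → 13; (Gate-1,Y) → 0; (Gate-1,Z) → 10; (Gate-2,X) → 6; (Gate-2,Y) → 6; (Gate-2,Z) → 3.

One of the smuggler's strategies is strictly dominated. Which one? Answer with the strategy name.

Z holds the inspector's payoff strictly below X in every row: 10 < 13, 3 < 6.
So X is strictly dominated for the smuggler.

X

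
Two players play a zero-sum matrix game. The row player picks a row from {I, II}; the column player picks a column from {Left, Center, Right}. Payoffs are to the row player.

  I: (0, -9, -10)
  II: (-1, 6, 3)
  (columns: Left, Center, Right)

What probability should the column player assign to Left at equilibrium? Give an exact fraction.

13/14

Row minima: I → -10, II → -1; maximin = -1.
Column maxima: Left → 0, Center → 6, Right → 3; minimax = 0.
-1 ≠ 0, so there is no saddle point; optimal play is mixed.
Center is strictly dominated by Right (it gives the row player strictly more in every row), so the column player never plays it.
On the remaining 2×2 (I, II vs Left, Right):
Let the row player play I with probability p. Expected payoff against Left: 0p + (-1)(1−p) = p − 1; against Right: (-10)p + 3(1−p) = −13p + 3.
Setting these equal: p − 1 = −13p + 3 ⇒ 14p = 4 ⇒ p = 2/7, and the value is (1)·(2/7) − 1 = -5/7.
For the column player: with q = P(Left), equating I's and II's payoffs gives 10q − 10 = −4q + 3 ⇒ q = 13/14.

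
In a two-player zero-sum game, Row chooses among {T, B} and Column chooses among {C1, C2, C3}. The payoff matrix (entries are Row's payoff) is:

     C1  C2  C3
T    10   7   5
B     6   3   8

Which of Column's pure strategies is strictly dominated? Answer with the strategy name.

C1

C2 holds Row's payoff strictly below C1 in every row: 7 < 10, 3 < 6.
So C1 is strictly dominated for Column.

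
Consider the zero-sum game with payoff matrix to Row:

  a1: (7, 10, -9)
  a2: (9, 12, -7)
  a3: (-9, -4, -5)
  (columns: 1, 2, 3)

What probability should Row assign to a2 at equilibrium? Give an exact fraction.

Row minima: a1 → -9, a2 → -7, a3 → -9; maximin = -7.
Column maxima: 1 → 9, 2 → 12, 3 → -5; minimax = -5.
-7 ≠ -5, so there is no saddle point; optimal play is mixed.
a1 is strictly dominated by a2, so Row never plays it.
2 is strictly dominated by 1 (it gives Row strictly more in every row), so Column never plays it.
On the remaining 2×2 (a2, a3 vs 1, 3):
Let Row play a2 with probability p. Expected payoff against 1: 9p + (-9)(1−p) = 18p − 9; against 3: (-7)p + (-5)(1−p) = −2p − 5.
Setting these equal: 18p − 9 = −2p − 5 ⇒ 20p = 4 ⇒ p = 1/5, and the value is (18)·(1/5) − 9 = -27/5.
For Column: with q = P(1), equating a2's and a3's payoffs gives 16q − 7 = −4q − 5 ⇒ q = 1/10.

1/5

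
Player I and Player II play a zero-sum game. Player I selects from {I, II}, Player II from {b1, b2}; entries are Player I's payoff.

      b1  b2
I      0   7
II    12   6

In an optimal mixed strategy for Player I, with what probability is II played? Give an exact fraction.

Row minima: I → 0, II → 6; maximin = 6.
Column maxima: b1 → 12, b2 → 7; minimax = 7.
6 ≠ 7, so there is no saddle point; optimal play is mixed.
Let Player I play I with probability p. Expected payoff against b1: 0p + 12(1−p) = −12p + 12; against b2: 7p + 6(1−p) = p + 6.
Setting these equal: −12p + 12 = p + 6 ⇒ −13p = -6 ⇒ p = 6/13, and the value is (-12)·(6/13) + 12 = 84/13.
For Player II: with q = P(b1), equating I's and II's payoffs gives −7q + 7 = 6q + 6 ⇒ q = 1/13.

7/13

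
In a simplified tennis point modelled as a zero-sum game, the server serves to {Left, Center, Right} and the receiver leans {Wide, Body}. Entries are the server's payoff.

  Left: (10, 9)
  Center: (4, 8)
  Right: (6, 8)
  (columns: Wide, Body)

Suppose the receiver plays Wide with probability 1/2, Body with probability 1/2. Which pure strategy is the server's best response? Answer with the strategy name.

Expected payoff of Left: (1/2)·10 + (1/2)·9 = 19/2.
Expected payoff of Center: (1/2)·4 + (1/2)·8 = 6.
Expected payoff of Right: (1/2)·6 + (1/2)·8 = 7.
The largest is 19/2, so the server's best response is Left.

Left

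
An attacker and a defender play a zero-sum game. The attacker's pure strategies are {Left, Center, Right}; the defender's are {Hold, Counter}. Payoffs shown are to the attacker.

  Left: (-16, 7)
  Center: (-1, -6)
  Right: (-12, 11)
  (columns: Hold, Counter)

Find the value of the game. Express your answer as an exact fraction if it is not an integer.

Row minima: Left → -16, Center → -6, Right → -12; maximin = -6.
Column maxima: Hold → -1, Counter → 11; minimax = -1.
-6 ≠ -1, so there is no saddle point; optimal play is mixed.
Left is strictly dominated by Right, so the attacker never plays it.
On the remaining 2×2 (Center, Right vs Hold, Counter):
Let the attacker play Center with probability p. Expected payoff against Hold: (-1)p + (-12)(1−p) = 11p − 12; against Counter: (-6)p + 11(1−p) = −17p + 11.
Setting these equal: 11p − 12 = −17p + 11 ⇒ 28p = 23 ⇒ p = 23/28, and the value is (11)·(23/28) − 12 = -83/28.
For the defender: with q = P(Hold), equating Center's and Right's payoffs gives 5q − 6 = −23q + 11 ⇒ q = 17/28.

-83/28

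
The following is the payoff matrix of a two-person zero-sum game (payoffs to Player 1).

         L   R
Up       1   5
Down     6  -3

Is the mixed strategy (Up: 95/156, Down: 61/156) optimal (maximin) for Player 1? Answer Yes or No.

Against L this mix gives (95/156)·1 + (61/156)·6 = 461/156.
Against R this mix gives (95/156)·5 + (61/156)·(-3) = 73/39.
Player 2 will play R, holding Player 1 to 73/39. Shifting weight toward the row that does better against R would raise this floor (the equalizing mix achieves 33/13 against both R and L), so the proposed strategy is not optimal.

No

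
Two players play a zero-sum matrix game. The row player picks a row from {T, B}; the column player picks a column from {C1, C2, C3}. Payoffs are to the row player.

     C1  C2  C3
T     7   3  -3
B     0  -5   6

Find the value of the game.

Row minima: T → -3, B → -5; maximin = -3.
Column maxima: C1 → 7, C2 → 3, C3 → 6; minimax = 3.
-3 ≠ 3, so there is no saddle point; optimal play is mixed.
C1 is strictly dominated by C2 (it gives the row player strictly more in every row), so the column player never plays it.
On the remaining 2×2 (T, B vs C2, C3):
Let the row player play T with probability p. Expected payoff against C2: 3p + (-5)(1−p) = 8p − 5; against C3: (-3)p + 6(1−p) = −9p + 6.
Setting these equal: 8p − 5 = −9p + 6 ⇒ 17p = 11 ⇒ p = 11/17, and the value is (8)·(11/17) − 5 = 3/17.
For the column player: with q = P(C2), equating T's and B's payoffs gives 6q − 3 = −11q + 6 ⇒ q = 9/17.

3/17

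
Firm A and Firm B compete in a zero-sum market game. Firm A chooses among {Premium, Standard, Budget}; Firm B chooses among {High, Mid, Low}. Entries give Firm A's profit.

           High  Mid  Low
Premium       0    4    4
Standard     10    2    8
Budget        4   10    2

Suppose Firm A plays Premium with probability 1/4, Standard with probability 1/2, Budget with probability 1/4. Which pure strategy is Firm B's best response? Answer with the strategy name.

Mid

If Firm B plays High, Firm A's expected payoff is (1/4)·0 + (1/2)·10 + (1/4)·4 = 6.
If Firm B plays Mid, Firm A's expected payoff is (1/4)·4 + (1/2)·2 + (1/4)·10 = 9/2.
If Firm B plays Low, Firm A's expected payoff is (1/4)·4 + (1/2)·8 + (1/4)·2 = 11/2.
Firm B minimizes Firm A's payoff; the smallest is 9/2, so the best response is Mid.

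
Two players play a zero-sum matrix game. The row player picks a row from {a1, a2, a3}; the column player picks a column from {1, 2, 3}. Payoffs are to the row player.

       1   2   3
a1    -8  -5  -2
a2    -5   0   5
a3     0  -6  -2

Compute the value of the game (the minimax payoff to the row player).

-30/11

Row minima: a1 → -8, a2 → -5, a3 → -6; maximin = -5.
Column maxima: 1 → 0, 2 → 0, 3 → 5; minimax = 0.
-5 ≠ 0, so there is no saddle point; optimal play is mixed.
a1 is strictly dominated by a2, so the row player never plays it.
3 is strictly dominated by 2 (it gives the row player strictly more in every row), so the column player never plays it.
On the remaining 2×2 (a2, a3 vs 1, 2):
Let the row player play a2 with probability p. Expected payoff against 1: (-5)p + 0(1−p) = −5p; against 2: 0p + (-6)(1−p) = 6p − 6.
Setting these equal: −5p = 6p − 6 ⇒ −11p = -6 ⇒ p = 6/11, and the value is (-5)·(6/11) = -30/11.
For the column player: with q = P(1), equating a2's and a3's payoffs gives −5q = 6q − 6 ⇒ q = 6/11.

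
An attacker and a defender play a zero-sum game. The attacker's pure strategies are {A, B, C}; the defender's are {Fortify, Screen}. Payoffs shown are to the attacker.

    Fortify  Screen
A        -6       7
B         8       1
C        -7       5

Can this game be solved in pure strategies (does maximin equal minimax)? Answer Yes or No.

Row minima: A → -6, B → 1, C → -7; maximin = 1.
Column maxima: Fortify → 8, Screen → 7; minimax = 7.
1 ≠ 7, so no pure-strategy equilibrium exists.

No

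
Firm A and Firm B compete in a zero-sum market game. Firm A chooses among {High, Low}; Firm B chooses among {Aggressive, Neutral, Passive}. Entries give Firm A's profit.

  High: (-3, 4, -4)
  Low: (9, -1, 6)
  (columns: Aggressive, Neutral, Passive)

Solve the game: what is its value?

Row minima: High → -4, Low → -1; maximin = -1.
Column maxima: Aggressive → 9, Neutral → 4, Passive → 6; minimax = 4.
-1 ≠ 4, so there is no saddle point; optimal play is mixed.
Aggressive is strictly dominated by Passive (it gives Firm A strictly more in every row), so Firm B never plays it.
On the remaining 2×2 (High, Low vs Neutral, Passive):
Let Firm A play High with probability p. Expected payoff against Neutral: 4p + (-1)(1−p) = 5p − 1; against Passive: (-4)p + 6(1−p) = −10p + 6.
Setting these equal: 5p − 1 = −10p + 6 ⇒ 15p = 7 ⇒ p = 7/15, and the value is (5)·(7/15) − 1 = 4/3.
For Firm B: with q = P(Neutral), equating High's and Low's payoffs gives 8q − 4 = −7q + 6 ⇒ q = 2/3.

4/3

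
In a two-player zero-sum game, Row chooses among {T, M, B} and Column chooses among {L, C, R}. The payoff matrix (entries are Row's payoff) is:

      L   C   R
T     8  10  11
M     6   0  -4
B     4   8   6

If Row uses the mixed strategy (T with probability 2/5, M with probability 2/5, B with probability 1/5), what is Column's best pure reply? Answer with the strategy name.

R

If Column plays L, Row's expected payoff is (2/5)·8 + (2/5)·6 + (1/5)·4 = 32/5.
If Column plays C, Row's expected payoff is (2/5)·10 + (2/5)·0 + (1/5)·8 = 28/5.
If Column plays R, Row's expected payoff is (2/5)·11 + (2/5)·(-4) + (1/5)·6 = 4.
Column minimizes Row's payoff; the smallest is 4, so the best response is R.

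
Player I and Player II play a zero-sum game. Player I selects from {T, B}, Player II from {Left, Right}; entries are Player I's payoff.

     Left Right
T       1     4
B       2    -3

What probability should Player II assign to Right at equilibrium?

Row minima: T → 1, B → -3; maximin = 1.
Column maxima: Left → 2, Right → 4; minimax = 2.
1 ≠ 2, so there is no saddle point; optimal play is mixed.
Let Player I play T with probability p. Expected payoff against Left: 1p + 2(1−p) = −p + 2; against Right: 4p + (-3)(1−p) = 7p − 3.
Setting these equal: −p + 2 = 7p − 3 ⇒ −8p = -5 ⇒ p = 5/8, and the value is (-1)·(5/8) + 2 = 11/8.
For Player II: with q = P(Left), equating T's and B's payoffs gives −3q + 4 = 5q − 3 ⇒ q = 7/8.

1/8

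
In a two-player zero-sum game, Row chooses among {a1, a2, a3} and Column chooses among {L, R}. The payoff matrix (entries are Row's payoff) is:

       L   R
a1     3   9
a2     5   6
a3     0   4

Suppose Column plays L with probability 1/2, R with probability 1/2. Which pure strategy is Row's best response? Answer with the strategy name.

Expected payoff of a1: (1/2)·3 + (1/2)·9 = 6.
Expected payoff of a2: (1/2)·5 + (1/2)·6 = 11/2.
Expected payoff of a3: (1/2)·0 + (1/2)·4 = 2.
The largest is 6, so Row's best response is a1.

a1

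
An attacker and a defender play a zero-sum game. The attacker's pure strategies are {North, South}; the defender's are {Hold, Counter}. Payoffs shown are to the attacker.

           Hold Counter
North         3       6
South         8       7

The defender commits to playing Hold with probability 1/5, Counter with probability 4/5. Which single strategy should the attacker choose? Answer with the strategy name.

Expected payoff of North: (1/5)·3 + (4/5)·6 = 27/5.
Expected payoff of South: (1/5)·8 + (4/5)·7 = 36/5.
The largest is 36/5, so the attacker's best response is South.

South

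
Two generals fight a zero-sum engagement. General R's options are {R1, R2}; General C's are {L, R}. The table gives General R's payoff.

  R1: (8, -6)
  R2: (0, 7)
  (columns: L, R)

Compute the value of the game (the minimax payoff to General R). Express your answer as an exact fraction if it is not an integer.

Row minima: R1 → -6, R2 → 0; maximin = 0.
Column maxima: L → 8, R → 7; minimax = 7.
0 ≠ 7, so there is no saddle point; optimal play is mixed.
Let General R play R1 with probability p. Expected payoff against L: 8p + 0(1−p) = 8p; against R: (-6)p + 7(1−p) = −13p + 7.
Setting these equal: 8p = −13p + 7 ⇒ 21p = 7 ⇒ p = 1/3, and the value is (8)·(1/3) = 8/3.
For General C: with q = P(L), equating R1's and R2's payoffs gives 14q − 6 = −7q + 7 ⇒ q = 13/21.

8/3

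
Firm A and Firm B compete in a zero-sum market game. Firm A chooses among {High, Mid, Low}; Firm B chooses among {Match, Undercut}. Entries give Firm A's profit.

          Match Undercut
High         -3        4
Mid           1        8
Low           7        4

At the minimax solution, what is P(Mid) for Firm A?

3/10

Row minima: High → -3, Mid → 1, Low → 4; maximin = 4.
Column maxima: Match → 7, Undercut → 8; minimax = 7.
4 ≠ 7, so there is no saddle point; optimal play is mixed.
High is strictly dominated by Mid, so Firm A never plays it.
On the remaining 2×2 (Mid, Low vs Match, Undercut):
Let Firm A play Mid with probability p. Expected payoff against Match: 1p + 7(1−p) = −6p + 7; against Undercut: 8p + 4(1−p) = 4p + 4.
Setting these equal: −6p + 7 = 4p + 4 ⇒ −10p = -3 ⇒ p = 3/10, and the value is (-6)·(3/10) + 7 = 26/5.
For Firm B: with q = P(Match), equating Mid's and Low's payoffs gives −7q + 8 = 3q + 4 ⇒ q = 2/5.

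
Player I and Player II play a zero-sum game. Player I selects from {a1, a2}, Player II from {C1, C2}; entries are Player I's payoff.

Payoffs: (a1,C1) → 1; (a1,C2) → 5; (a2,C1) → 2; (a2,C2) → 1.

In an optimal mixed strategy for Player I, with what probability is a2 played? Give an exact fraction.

Row minima: a1 → 1, a2 → 1; maximin = 1.
Column maxima: C1 → 2, C2 → 5; minimax = 2.
1 ≠ 2, so there is no saddle point; optimal play is mixed.
Let Player I play a1 with probability p. Expected payoff against C1: 1p + 2(1−p) = −p + 2; against C2: 5p + 1(1−p) = 4p + 1.
Setting these equal: −p + 2 = 4p + 1 ⇒ −5p = -1 ⇒ p = 1/5, and the value is (-1)·(1/5) + 2 = 9/5.
For Player II: with q = P(C1), equating a1's and a2's payoffs gives −4q + 5 = q + 1 ⇒ q = 4/5.

4/5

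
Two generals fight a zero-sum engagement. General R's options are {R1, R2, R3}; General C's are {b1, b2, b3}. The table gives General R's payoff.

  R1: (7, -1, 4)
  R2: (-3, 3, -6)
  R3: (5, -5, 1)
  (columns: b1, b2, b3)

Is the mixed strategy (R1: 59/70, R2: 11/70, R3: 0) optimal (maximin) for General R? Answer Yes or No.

No

Against b1 this mix gives (59/70)·7 + (11/70)·(-3) = 38/7.
Against b2 this mix gives (59/70)·(-1) + (11/70)·3 = -13/35.
Against b3 this mix gives (59/70)·4 + (11/70)·(-6) = 17/7.
General C will play b2, holding General R to -13/35. Shifting weight toward the row that does better against b2 would raise this floor (the equalizing mix achieves 3/7 against both b2 and b3), so the proposed strategy is not optimal.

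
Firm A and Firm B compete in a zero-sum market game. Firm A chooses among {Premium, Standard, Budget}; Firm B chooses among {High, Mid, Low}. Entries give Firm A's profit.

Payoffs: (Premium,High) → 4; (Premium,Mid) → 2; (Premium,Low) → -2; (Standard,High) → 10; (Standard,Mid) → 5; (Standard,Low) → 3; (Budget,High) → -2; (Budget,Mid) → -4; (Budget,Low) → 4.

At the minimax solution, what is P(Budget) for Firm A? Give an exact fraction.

1/5

Row minima: Premium → -2, Standard → 3, Budget → -4; maximin = 3.
Column maxima: High → 10, Mid → 5, Low → 4; minimax = 4.
3 ≠ 4, so there is no saddle point; optimal play is mixed.
Premium is strictly dominated by Standard, so Firm A never plays it.
High is strictly dominated by Mid (it gives Firm A strictly more in every row), so Firm B never plays it.
On the remaining 2×2 (Standard, Budget vs Mid, Low):
Let Firm A play Standard with probability p. Expected payoff against Mid: 5p + (-4)(1−p) = 9p − 4; against Low: 3p + 4(1−p) = −p + 4.
Setting these equal: 9p − 4 = −p + 4 ⇒ 10p = 8 ⇒ p = 4/5, and the value is (9)·(4/5) − 4 = 16/5.
For Firm B: with q = P(Mid), equating Standard's and Budget's payoffs gives 2q + 3 = −8q + 4 ⇒ q = 1/10.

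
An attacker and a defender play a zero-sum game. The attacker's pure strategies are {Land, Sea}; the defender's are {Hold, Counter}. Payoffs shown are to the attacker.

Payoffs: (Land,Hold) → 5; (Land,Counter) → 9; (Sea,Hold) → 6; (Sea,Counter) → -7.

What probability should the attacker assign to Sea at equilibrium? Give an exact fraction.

Row minima: Land → 5, Sea → -7; maximin = 5.
Column maxima: Hold → 6, Counter → 9; minimax = 6.
5 ≠ 6, so there is no saddle point; optimal play is mixed.
Let the attacker play Land with probability p. Expected payoff against Hold: 5p + 6(1−p) = −p + 6; against Counter: 9p + (-7)(1−p) = 16p − 7.
Setting these equal: −p + 6 = 16p − 7 ⇒ −17p = -13 ⇒ p = 13/17, and the value is (-1)·(13/17) + 6 = 89/17.
For the defender: with q = P(Hold), equating Land's and Sea's payoffs gives −4q + 9 = 13q − 7 ⇒ q = 16/17.

4/17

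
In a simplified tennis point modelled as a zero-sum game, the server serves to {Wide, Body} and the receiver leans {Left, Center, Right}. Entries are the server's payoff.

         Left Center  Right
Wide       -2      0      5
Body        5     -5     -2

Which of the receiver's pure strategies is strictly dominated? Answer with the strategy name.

Right

Center holds the server's payoff strictly below Right in every row: 0 < 5, -5 < -2.
So Right is strictly dominated for the receiver.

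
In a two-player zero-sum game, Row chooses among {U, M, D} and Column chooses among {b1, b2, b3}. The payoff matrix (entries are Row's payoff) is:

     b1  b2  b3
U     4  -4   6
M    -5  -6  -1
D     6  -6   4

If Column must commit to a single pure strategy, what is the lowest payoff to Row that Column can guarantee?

Column maxima: b1 → 6, b2 → -4, b3 → 6.
The smallest of these is -4.

-4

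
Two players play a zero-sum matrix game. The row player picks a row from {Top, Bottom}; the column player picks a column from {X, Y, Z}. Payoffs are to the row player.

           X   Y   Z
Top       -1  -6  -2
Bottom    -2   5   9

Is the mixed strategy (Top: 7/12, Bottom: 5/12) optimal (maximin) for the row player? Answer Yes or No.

Against X this mix gives (7/12)·(-1) + (5/12)·(-2) = -17/12.
Against Y this mix gives (7/12)·(-6) + (5/12)·5 = -17/12.
Against Z this mix gives (7/12)·(-2) + (5/12)·9 = 31/12.
All of the column player's active replies (X, Y) yield -17/12, and no column does worse for the row player. The mix makes the column player indifferent and guarantees -17/12, so it is optimal.

Yes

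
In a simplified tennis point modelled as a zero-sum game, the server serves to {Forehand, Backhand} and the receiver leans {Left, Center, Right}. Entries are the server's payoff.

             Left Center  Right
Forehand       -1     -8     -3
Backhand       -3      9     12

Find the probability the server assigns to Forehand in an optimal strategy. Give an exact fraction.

Row minima: Forehand → -8, Backhand → -3; maximin = -3.
Column maxima: Left → -1, Center → 9, Right → 12; minimax = -1.
-3 ≠ -1, so there is no saddle point; optimal play is mixed.
Right is strictly dominated by Center (it gives the server strictly more in every row), so the receiver never plays it.
On the remaining 2×2 (Forehand, Backhand vs Left, Center):
Let the server play Forehand with probability p. Expected payoff against Left: (-1)p + (-3)(1−p) = 2p − 3; against Center: (-8)p + 9(1−p) = −17p + 9.
Setting these equal: 2p − 3 = −17p + 9 ⇒ 19p = 12 ⇒ p = 12/19, and the value is (2)·(12/19) − 3 = -33/19.
For the receiver: with q = P(Left), equating Forehand's and Backhand's payoffs gives 7q − 8 = −12q + 9 ⇒ q = 17/19.

12/19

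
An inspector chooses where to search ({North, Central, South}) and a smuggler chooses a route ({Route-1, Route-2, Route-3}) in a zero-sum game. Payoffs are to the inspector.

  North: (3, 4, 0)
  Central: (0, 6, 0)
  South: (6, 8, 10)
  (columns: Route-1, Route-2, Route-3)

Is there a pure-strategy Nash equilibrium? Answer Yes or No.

Yes

Row minima: North → 0, Central → 0, South → 6; maximin = 6.
Column maxima: Route-1 → 6, Route-2 → 8, Route-3 → 10; minimax = 6.
maximin = minimax = 6, so a saddle point exists.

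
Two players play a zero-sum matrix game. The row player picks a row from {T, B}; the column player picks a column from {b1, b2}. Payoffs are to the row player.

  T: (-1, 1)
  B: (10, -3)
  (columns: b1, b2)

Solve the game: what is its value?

Row minima: T → -1, B → -3; maximin = -1.
Column maxima: b1 → 10, b2 → 1; minimax = 1.
-1 ≠ 1, so there is no saddle point; optimal play is mixed.
Let the row player play T with probability p. Expected payoff against b1: (-1)p + 10(1−p) = −11p + 10; against b2: 1p + (-3)(1−p) = 4p − 3.
Setting these equal: −11p + 10 = 4p − 3 ⇒ −15p = -13 ⇒ p = 13/15, and the value is (-11)·(13/15) + 10 = 7/15.
For the column player: with q = P(b1), equating T's and B's payoffs gives −2q + 1 = 13q − 3 ⇒ q = 4/15.

7/15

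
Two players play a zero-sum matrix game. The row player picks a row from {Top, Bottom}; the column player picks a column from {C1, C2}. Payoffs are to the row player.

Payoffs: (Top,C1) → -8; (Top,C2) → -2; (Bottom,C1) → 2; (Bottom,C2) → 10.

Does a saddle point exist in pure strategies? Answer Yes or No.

Yes

Row minima: Top → -8, Bottom → 2; maximin = 2.
Column maxima: C1 → 2, C2 → 10; minimax = 2.
maximin = minimax = 2, so a saddle point exists.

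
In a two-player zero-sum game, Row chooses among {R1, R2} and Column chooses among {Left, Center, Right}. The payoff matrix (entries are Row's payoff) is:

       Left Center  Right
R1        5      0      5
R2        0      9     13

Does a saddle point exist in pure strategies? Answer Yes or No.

No

Row minima: R1 → 0, R2 → 0; maximin = 0.
Column maxima: Left → 5, Center → 9, Right → 13; minimax = 5.
0 ≠ 5, so no pure-strategy equilibrium exists.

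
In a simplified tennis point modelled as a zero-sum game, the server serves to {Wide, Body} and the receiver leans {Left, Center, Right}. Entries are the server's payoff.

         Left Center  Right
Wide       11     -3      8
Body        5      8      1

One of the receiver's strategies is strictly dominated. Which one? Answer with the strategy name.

Left

Right holds the server's payoff strictly below Left in every row: 8 < 11, 1 < 5.
So Left is strictly dominated for the receiver.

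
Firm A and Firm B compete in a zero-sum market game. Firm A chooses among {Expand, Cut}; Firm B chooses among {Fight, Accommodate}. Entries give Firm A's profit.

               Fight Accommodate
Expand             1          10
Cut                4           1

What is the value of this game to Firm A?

Row minima: Expand → 1, Cut → 1; maximin = 1.
Column maxima: Fight → 4, Accommodate → 10; minimax = 4.
1 ≠ 4, so there is no saddle point; optimal play is mixed.
Let Firm A play Expand with probability p. Expected payoff against Fight: 1p + 4(1−p) = −3p + 4; against Accommodate: 10p + 1(1−p) = 9p + 1.
Setting these equal: −3p + 4 = 9p + 1 ⇒ −12p = -3 ⇒ p = 1/4, and the value is (-3)·(1/4) + 4 = 13/4.
For Firm B: with q = P(Fight), equating Expand's and Cut's payoffs gives −9q + 10 = 3q + 1 ⇒ q = 3/4.

13/4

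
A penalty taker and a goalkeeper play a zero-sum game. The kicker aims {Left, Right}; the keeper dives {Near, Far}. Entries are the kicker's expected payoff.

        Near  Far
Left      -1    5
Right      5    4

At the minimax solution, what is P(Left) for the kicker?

Row minima: Left → -1, Right → 4; maximin = 4.
Column maxima: Near → 5, Far → 5; minimax = 5.
4 ≠ 5, so there is no saddle point; optimal play is mixed.
Let the kicker play Left with probability p. Expected payoff against Near: (-1)p + 5(1−p) = −6p + 5; against Far: 5p + 4(1−p) = p + 4.
Setting these equal: −6p + 5 = p + 4 ⇒ −7p = -1 ⇒ p = 1/7, and the value is (-6)·(1/7) + 5 = 29/7.
For the keeper: with q = P(Near), equating Left's and Right's payoffs gives −6q + 5 = q + 4 ⇒ q = 1/7.

1/7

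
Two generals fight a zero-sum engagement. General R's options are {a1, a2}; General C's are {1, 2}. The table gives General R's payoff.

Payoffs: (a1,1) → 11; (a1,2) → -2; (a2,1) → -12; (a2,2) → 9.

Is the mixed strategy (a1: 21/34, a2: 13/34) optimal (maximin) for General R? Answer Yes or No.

Yes

Against 1 this mix gives (21/34)·11 + (13/34)·(-12) = 75/34.
Against 2 this mix gives (21/34)·(-2) + (13/34)·9 = 75/34.
All of General C's active replies (1, 2) yield 75/34, and no column does worse for General R. The mix makes General C indifferent and guarantees 75/34, so it is optimal.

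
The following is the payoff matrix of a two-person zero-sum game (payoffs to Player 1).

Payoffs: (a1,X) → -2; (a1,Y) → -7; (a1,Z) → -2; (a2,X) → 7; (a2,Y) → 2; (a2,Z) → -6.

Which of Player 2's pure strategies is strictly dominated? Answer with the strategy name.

Y holds Player 1's payoff strictly below X in every row: -7 < -2, 2 < 7.
So X is strictly dominated for Player 2.

X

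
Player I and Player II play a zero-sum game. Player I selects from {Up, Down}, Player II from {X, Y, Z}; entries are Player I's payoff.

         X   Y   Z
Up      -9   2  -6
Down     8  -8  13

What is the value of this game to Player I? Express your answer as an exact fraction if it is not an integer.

Row minima: Up → -9, Down → -8; maximin = -8.
Column maxima: X → 8, Y → 2, Z → 13; minimax = 2.
-8 ≠ 2, so there is no saddle point; optimal play is mixed.
Z is strictly dominated by X (it gives Player I strictly more in every row), so Player II never plays it.
On the remaining 2×2 (Up, Down vs X, Y):
Let Player I play Up with probability p. Expected payoff against X: (-9)p + 8(1−p) = −17p + 8; against Y: 2p + (-8)(1−p) = 10p − 8.
Setting these equal: −17p + 8 = 10p − 8 ⇒ −27p = -16 ⇒ p = 16/27, and the value is (-17)·(16/27) + 8 = -56/27.
For Player II: with q = P(X), equating Up's and Down's payoffs gives −11q + 2 = 16q − 8 ⇒ q = 10/27.

-56/27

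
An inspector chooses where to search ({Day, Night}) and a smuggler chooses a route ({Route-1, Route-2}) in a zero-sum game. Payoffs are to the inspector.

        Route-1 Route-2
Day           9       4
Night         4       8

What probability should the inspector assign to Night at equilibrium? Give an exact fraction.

Row minima: Day → 4, Night → 4; maximin = 4.
Column maxima: Route-1 → 9, Route-2 → 8; minimax = 8.
4 ≠ 8, so there is no saddle point; optimal play is mixed.
Let the inspector play Day with probability p. Expected payoff against Route-1: 9p + 4(1−p) = 5p + 4; against Route-2: 4p + 8(1−p) = −4p + 8.
Setting these equal: 5p + 4 = −4p + 8 ⇒ 9p = 4 ⇒ p = 4/9, and the value is (5)·(4/9) + 4 = 56/9.
For the smuggler: with q = P(Route-1), equating Day's and Night's payoffs gives 5q + 4 = −4q + 8 ⇒ q = 4/9.

5/9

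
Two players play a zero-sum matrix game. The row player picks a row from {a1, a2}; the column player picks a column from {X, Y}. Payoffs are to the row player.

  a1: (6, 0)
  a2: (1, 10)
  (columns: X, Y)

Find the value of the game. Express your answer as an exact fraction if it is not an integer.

4

Row minima: a1 → 0, a2 → 1; maximin = 1.
Column maxima: X → 6, Y → 10; minimax = 6.
1 ≠ 6, so there is no saddle point; optimal play is mixed.
Let the row player play a1 with probability p. Expected payoff against X: 6p + 1(1−p) = 5p + 1; against Y: 0p + 10(1−p) = −10p + 10.
Setting these equal: 5p + 1 = −10p + 10 ⇒ 15p = 9 ⇒ p = 3/5, and the value is (5)·(3/5) + 1 = 4.
For the column player: with q = P(X), equating a1's and a2's payoffs gives 6q = −9q + 10 ⇒ q = 2/3.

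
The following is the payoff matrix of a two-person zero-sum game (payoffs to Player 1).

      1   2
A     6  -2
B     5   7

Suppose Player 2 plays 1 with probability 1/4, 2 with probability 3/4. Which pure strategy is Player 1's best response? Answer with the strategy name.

Expected payoff of A: (1/4)·6 + (3/4)·(-2) = 0.
Expected payoff of B: (1/4)·5 + (3/4)·7 = 13/2.
The largest is 13/2, so Player 1's best response is B.

B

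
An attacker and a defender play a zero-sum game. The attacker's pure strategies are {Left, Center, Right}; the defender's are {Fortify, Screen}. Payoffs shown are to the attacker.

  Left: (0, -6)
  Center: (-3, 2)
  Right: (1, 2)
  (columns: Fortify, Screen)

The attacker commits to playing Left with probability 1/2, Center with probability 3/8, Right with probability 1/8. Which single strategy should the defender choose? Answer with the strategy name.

Screen

If the defender plays Fortify, the attacker's expected payoff is (1/2)·0 + (3/8)·(-3) + (1/8)·1 = -1.
If the defender plays Screen, the attacker's expected payoff is (1/2)·(-6) + (3/8)·2 + (1/8)·2 = -2.
The defender minimizes the attacker's payoff; the smallest is -2, so the best response is Screen.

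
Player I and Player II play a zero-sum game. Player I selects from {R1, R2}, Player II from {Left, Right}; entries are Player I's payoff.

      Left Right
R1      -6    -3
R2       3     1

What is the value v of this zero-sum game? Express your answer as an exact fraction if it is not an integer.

1

Row minima: R1 → -6, R2 → 1; maximin = 1.
Column maxima: Left → 3, Right → 1; minimax = 1.
Since maximin = minimax = 1, there is a saddle point and the value is 1.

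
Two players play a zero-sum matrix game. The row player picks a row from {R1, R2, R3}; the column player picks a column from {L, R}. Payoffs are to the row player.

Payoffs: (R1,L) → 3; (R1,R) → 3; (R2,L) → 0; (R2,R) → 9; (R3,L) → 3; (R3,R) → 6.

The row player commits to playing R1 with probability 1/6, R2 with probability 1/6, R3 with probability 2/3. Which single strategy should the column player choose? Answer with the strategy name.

L

If the column player plays L, the row player's expected payoff is (1/6)·3 + (1/6)·0 + (2/3)·3 = 5/2.
If the column player plays R, the row player's expected payoff is (1/6)·3 + (1/6)·9 + (2/3)·6 = 6.
The column player minimizes the row player's payoff; the smallest is 5/2, so the best response is L.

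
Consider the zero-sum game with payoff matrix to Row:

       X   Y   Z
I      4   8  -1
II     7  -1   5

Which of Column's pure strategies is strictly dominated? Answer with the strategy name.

Z holds Row's payoff strictly below X in every row: -1 < 4, 5 < 7.
So X is strictly dominated for Column.

X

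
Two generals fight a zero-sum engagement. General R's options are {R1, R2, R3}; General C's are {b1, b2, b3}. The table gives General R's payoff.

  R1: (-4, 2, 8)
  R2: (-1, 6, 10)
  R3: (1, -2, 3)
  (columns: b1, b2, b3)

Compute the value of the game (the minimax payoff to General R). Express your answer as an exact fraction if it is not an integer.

2/5

Row minima: R1 → -4, R2 → -1, R3 → -2; maximin = -1.
Column maxima: b1 → 1, b2 → 6, b3 → 10; minimax = 1.
-1 ≠ 1, so there is no saddle point; optimal play is mixed.
R1 is strictly dominated by R2, so General R never plays it.
b3 is strictly dominated by b1 (it gives General R strictly more in every row), so General C never plays it.
On the remaining 2×2 (R2, R3 vs b1, b2):
Let General R play R2 with probability p. Expected payoff against b1: (-1)p + 1(1−p) = −2p + 1; against b2: 6p + (-2)(1−p) = 8p − 2.
Setting these equal: −2p + 1 = 8p − 2 ⇒ −10p = -3 ⇒ p = 3/10, and the value is (-2)·(3/10) + 1 = 2/5.
For General C: with q = P(b1), equating R2's and R3's payoffs gives −7q + 6 = 3q − 2 ⇒ q = 4/5.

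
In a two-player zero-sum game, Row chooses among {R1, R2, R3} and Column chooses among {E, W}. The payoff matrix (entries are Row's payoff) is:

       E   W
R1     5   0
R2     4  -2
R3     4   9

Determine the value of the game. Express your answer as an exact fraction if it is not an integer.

9/2

Row minima: R1 → 0, R2 → -2, R3 → 4; maximin = 4.
Column maxima: E → 5, W → 9; minimax = 5.
4 ≠ 5, so there is no saddle point; optimal play is mixed.
R2 is strictly dominated by R1, so Row never plays it.
On the remaining 2×2 (R1, R3 vs E, W):
Let Row play R1 with probability p. Expected payoff against E: 5p + 4(1−p) = p + 4; against W: 0p + 9(1−p) = −9p + 9.
Setting these equal: p + 4 = −9p + 9 ⇒ 10p = 5 ⇒ p = 1/2, and the value is (1)·(1/2) + 4 = 9/2.
For Column: with q = P(E), equating R1's and R3's payoffs gives 5q = −5q + 9 ⇒ q = 9/10.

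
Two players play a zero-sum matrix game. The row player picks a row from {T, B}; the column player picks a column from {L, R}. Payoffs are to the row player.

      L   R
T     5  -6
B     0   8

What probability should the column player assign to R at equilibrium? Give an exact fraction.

5/19

Row minima: T → -6, B → 0; maximin = 0.
Column maxima: L → 5, R → 8; minimax = 5.
0 ≠ 5, so there is no saddle point; optimal play is mixed.
Let the row player play T with probability p. Expected payoff against L: 5p + 0(1−p) = 5p; against R: (-6)p + 8(1−p) = −14p + 8.
Setting these equal: 5p = −14p + 8 ⇒ 19p = 8 ⇒ p = 8/19, and the value is (5)·(8/19) = 40/19.
For the column player: with q = P(L), equating T's and B's payoffs gives 11q − 6 = −8q + 8 ⇒ q = 14/19.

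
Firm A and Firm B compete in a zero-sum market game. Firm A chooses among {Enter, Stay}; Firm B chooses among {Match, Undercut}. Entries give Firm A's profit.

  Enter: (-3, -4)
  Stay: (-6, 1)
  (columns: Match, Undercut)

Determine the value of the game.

Row minima: Enter → -4, Stay → -6; maximin = -4.
Column maxima: Match → -3, Undercut → 1; minimax = -3.
-4 ≠ -3, so there is no saddle point; optimal play is mixed.
Let Firm A play Enter with probability p. Expected payoff against Match: (-3)p + (-6)(1−p) = 3p − 6; against Undercut: (-4)p + 1(1−p) = −5p + 1.
Setting these equal: 3p − 6 = −5p + 1 ⇒ 8p = 7 ⇒ p = 7/8, and the value is (3)·(7/8) − 6 = -27/8.
For Firm B: with q = P(Match), equating Enter's and Stay's payoffs gives q − 4 = −7q + 1 ⇒ q = 5/8.

-27/8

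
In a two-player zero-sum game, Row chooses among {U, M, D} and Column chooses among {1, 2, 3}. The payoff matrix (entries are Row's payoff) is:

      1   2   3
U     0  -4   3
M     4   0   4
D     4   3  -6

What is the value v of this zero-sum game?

Row minima: U → -4, M → 0, D → -6; maximin = 0.
Column maxima: 1 → 4, 2 → 3, 3 → 4; minimax = 3.
0 ≠ 3, so there is no saddle point; optimal play is mixed.
U is strictly dominated by M, so Row never plays it.
1 is strictly dominated by 2 (it gives Row strictly more in every row), so Column never plays it.
On the remaining 2×2 (M, D vs 2, 3):
Let Row play M with probability p. Expected payoff against 2: 0p + 3(1−p) = −3p + 3; against 3: 4p + (-6)(1−p) = 10p − 6.
Setting these equal: −3p + 3 = 10p − 6 ⇒ −13p = -9 ⇒ p = 9/13, and the value is (-3)·(9/13) + 3 = 12/13.
For Column: with q = P(2), equating M's and D's payoffs gives −4q + 4 = 9q − 6 ⇒ q = 10/13.

12/13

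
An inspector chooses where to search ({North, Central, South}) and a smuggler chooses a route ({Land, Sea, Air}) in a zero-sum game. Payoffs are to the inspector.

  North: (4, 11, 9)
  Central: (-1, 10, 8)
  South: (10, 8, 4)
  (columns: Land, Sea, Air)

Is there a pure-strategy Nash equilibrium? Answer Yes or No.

No

Row minima: North → 4, Central → -1, South → 4; maximin = 4.
Column maxima: Land → 10, Sea → 11, Air → 9; minimax = 9.
4 ≠ 9, so no pure-strategy equilibrium exists.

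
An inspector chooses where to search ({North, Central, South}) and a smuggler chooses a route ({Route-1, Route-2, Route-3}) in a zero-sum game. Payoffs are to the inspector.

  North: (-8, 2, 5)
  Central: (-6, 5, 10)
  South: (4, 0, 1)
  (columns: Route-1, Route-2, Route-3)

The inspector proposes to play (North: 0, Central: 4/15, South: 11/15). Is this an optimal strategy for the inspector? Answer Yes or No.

Yes

Against Route-1 this mix gives (4/15)·(-6) + (11/15)·4 = 4/3.
Against Route-2 this mix gives (4/15)·5 + (11/15)·0 = 4/3.
Against Route-3 this mix gives (4/15)·10 + (11/15)·1 = 17/5.
All of the smuggler's active replies (Route-1, Route-2) yield 4/3, and no column does worse for the inspector. The mix makes the smuggler indifferent and guarantees 4/3, so it is optimal.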